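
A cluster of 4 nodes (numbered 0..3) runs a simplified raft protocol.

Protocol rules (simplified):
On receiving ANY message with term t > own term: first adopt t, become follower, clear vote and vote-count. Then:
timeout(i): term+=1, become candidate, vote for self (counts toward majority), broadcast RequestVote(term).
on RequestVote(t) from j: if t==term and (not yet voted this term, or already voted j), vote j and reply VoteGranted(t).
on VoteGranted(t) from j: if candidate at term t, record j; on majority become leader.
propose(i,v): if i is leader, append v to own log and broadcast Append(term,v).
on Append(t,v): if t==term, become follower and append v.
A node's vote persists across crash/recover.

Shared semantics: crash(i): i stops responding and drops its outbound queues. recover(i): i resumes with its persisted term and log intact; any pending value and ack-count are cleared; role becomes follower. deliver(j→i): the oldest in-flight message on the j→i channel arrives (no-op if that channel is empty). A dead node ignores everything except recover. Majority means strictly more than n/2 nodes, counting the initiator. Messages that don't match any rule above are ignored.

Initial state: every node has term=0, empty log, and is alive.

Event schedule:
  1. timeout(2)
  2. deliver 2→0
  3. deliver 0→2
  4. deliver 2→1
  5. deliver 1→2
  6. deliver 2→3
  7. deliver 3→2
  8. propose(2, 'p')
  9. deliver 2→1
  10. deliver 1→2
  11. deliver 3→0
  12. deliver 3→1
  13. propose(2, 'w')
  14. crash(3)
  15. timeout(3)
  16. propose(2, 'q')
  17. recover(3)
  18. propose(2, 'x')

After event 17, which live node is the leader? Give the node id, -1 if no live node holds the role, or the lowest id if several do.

2

after 1 — timeout(2): n2:cand/t1/[-]
after 2 — deliver 2→0: n0:foll/t1/[-]
after 3 — deliver 0→2: ·
after 4 — deliver 2→1: n1:foll/t1/[-]
after 5 — deliver 1→2: n2:lead/t1/[-]
after 6 — deliver 2→3: n3:foll/t1/[-]
after 7 — deliver 3→2: ·
after 8 — propose(2,'p'): n2:lead/t1/[p]
after 9 — deliver 2→1: n1:foll/t1/[p]
after 10 — deliver 1→2: ·
after 11 — deliver 3→0: ·
after 12 — deliver 3→1: ·
after 13 — propose(2,'w'): n2:lead/t1/[p,w]
after 14 — crash(3): n3:✗foll/t1/[-]
after 15 — timeout(3): ·
after 16 — propose(2,'q'): n2:lead/t1/[p,w,q]
after 17 — recover(3): n3:foll/t1/[-]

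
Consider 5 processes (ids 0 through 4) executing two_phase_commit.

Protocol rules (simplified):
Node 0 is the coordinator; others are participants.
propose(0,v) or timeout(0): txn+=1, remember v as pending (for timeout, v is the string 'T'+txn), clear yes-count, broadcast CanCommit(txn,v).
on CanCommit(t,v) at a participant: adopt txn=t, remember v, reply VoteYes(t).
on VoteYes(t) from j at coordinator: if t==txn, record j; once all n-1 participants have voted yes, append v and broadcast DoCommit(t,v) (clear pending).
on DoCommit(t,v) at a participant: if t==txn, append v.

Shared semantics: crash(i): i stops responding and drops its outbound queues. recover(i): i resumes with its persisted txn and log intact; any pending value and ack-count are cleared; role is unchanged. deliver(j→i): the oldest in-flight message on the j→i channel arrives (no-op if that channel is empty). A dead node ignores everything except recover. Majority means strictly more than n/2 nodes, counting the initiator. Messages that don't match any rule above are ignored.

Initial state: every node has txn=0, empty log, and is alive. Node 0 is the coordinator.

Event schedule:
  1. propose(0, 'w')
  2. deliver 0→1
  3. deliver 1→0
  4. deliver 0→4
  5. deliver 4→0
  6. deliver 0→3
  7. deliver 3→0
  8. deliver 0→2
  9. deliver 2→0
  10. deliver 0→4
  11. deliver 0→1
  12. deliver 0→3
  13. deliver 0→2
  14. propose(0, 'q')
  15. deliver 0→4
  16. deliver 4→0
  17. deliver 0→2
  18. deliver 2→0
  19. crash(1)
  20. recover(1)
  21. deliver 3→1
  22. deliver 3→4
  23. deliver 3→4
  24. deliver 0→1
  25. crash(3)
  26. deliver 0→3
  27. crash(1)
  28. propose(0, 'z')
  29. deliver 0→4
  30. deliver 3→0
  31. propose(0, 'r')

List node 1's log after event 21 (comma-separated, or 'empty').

w

1. propose(0,'w'):  <0:coor t1 ->
2. deliver 0→1:  <1:part t1 ->
3. deliver 1→0:  nop
4. deliver 0→4:  <4:part t1 ->
5. deliver 4→0:  nop
6. deliver 0→3:  <3:part t1 ->
7. deliver 3→0:  nop
8. deliver 0→2:  <2:part t1 ->
9. deliver 2→0:  <0:coor t1 w>
10. deliver 0→4:  <4:part t1 w>
11. deliver 0→1:  <1:part t1 w>
12. deliver 0→3:  <3:part t1 w>
13. deliver 0→2:  <2:part t1 w>
14. propose(0,'q'):  <0:coor t2 w>
15. deliver 0→4:  <4:part t2 w>
16. deliver 4→0:  nop
17. deliver 0→2:  <2:part t2 w>
18. deliver 2→0:  nop
19. crash(1):  <1:✗part t1 w>
20. recover(1):  <1:part t1 w>
21. deliver 3→1:  nop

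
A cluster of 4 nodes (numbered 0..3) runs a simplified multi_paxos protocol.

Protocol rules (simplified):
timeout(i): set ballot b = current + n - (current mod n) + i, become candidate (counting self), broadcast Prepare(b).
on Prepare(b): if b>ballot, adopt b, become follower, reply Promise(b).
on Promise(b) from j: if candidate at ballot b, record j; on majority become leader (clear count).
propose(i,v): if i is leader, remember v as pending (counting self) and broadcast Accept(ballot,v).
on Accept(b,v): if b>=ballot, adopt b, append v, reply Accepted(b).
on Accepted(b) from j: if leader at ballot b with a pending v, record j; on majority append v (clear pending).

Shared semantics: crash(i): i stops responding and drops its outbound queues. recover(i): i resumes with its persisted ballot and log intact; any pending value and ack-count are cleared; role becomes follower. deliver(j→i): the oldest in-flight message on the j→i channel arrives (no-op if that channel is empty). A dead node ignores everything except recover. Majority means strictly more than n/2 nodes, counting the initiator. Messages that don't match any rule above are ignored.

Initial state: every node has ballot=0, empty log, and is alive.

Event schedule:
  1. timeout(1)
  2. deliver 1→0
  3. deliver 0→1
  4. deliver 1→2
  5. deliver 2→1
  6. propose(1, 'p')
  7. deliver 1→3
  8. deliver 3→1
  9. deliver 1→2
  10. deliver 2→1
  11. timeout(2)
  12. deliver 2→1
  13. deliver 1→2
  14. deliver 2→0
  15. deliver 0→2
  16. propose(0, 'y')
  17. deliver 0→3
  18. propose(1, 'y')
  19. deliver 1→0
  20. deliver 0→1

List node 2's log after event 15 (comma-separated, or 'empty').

p

e1 timeout(1): 1[cand,b=5,-]
e2 deliver 1→0: 0[foll,b=5,-]
e3 deliver 0→1: ·
e4 deliver 1→2: 2[foll,b=5,-]
e5 deliver 2→1: 1[lead,b=5,-]
e6 propose(1,'p'): ·
e7 deliver 1→3: 3[foll,b=5,-]
e8 deliver 3→1: ·
e9 deliver 1→2: 2[foll,b=5,p]
e10 deliver 2→1: ·
e11 timeout(2): 2[cand,b=10,p]
e12 deliver 2→1: 1[foll,b=10,-]
e13 deliver 1→2: ·
e14 deliver 2→0: 0[foll,b=10,-]
e15 deliver 0→2: 2[lead,b=10,p]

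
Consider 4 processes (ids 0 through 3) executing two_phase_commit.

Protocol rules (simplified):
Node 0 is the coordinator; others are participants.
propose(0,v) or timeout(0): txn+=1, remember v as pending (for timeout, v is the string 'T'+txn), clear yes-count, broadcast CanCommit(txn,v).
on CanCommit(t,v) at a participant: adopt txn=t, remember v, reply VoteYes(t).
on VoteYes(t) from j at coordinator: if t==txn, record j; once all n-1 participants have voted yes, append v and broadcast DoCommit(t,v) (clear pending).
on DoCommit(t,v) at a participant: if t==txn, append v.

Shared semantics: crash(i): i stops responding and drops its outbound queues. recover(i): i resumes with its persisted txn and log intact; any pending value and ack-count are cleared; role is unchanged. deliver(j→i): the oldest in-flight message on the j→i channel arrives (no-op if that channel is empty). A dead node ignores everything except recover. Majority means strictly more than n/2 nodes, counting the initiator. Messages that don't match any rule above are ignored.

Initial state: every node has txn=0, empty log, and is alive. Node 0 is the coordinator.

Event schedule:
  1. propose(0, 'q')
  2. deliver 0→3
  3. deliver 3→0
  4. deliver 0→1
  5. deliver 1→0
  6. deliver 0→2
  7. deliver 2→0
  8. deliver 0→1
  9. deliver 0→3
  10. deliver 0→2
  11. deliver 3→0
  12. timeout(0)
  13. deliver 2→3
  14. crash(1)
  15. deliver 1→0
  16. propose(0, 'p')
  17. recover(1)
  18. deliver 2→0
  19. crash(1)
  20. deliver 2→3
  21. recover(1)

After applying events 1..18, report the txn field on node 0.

3

1. propose(0,'q'):  <0:coor t1 ->
2. deliver 0→3:  <3:part t1 ->
3. deliver 3→0:  nop
4. deliver 0→1:  <1:part t1 ->
5. deliver 1→0:  nop
6. deliver 0→2:  <2:part t1 ->
7. deliver 2→0:  <0:coor t1 q>
8. deliver 0→1:  <1:part t1 q>
9. deliver 0→3:  <3:part t1 q>
10. deliver 0→2:  <2:part t1 q>
11. deliver 3→0:  nop
12. timeout(0):  <0:coor t2 q>
13. deliver 2→3:  nop
14. crash(1):  <1:✗part t1 q>
15. deliver 1→0:  nop
16. propose(0,'p'):  <0:coor t3 q>
17. recover(1):  <1:part t1 q>
18. deliver 2→0:  nop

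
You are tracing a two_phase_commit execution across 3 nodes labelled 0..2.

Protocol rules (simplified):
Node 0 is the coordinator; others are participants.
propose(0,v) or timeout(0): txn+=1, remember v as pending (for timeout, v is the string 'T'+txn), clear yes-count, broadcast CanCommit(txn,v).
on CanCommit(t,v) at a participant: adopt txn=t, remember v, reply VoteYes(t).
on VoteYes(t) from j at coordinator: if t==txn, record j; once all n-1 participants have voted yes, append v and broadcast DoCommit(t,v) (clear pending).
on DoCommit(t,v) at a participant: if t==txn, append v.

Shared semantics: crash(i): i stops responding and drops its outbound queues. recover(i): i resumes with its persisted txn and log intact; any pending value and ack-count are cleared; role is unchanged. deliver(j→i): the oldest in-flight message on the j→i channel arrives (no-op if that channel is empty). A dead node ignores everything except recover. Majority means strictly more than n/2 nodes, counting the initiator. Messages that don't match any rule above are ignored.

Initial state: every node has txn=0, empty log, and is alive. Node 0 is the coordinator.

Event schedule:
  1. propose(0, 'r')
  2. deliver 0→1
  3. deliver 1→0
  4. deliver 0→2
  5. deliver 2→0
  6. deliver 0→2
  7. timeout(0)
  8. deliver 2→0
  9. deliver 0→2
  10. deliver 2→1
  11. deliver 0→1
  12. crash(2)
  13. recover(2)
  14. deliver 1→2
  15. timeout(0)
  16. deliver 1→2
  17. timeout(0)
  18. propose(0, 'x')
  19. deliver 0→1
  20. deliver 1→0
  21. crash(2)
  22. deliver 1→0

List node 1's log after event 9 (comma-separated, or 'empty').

empty

step 1 propose(0,'r'): 0={coor,t=1,log=-}
step 2 deliver 0→1: 1={part,t=1,log=-}
step 3 deliver 1→0: —
step 4 deliver 0→2: 2={part,t=1,log=-}
step 5 deliver 2→0: 0={coor,t=1,log=r}
step 6 deliver 0→2: 2={part,t=1,log=r}
step 7 timeout(0): 0={coor,t=2,log=r}
step 8 deliver 2→0: —
step 9 deliver 0→2: 2={part,t=2,log=r}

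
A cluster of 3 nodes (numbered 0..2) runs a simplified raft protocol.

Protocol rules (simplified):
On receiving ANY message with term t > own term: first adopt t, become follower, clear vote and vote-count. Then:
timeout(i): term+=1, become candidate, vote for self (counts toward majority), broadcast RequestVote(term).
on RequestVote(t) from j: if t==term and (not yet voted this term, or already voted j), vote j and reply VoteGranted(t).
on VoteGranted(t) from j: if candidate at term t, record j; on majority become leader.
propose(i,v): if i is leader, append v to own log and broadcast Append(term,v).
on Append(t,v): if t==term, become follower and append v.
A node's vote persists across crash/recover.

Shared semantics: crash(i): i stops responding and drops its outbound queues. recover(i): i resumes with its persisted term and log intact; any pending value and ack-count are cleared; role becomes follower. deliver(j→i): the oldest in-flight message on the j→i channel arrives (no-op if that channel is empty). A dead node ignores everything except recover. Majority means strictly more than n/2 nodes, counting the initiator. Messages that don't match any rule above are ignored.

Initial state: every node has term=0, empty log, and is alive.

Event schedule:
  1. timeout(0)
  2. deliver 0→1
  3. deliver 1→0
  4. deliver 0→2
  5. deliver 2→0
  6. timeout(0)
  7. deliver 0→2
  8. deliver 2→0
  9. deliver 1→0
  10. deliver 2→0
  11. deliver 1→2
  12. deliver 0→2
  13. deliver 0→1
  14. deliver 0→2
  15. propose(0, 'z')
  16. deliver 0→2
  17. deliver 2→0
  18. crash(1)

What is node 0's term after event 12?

2

1. timeout(0):  <0:cand t1 ->
2. deliver 0→1:  <1:foll t1 ->
3. deliver 1→0:  <0:lead t1 ->
4. deliver 0→2:  <2:foll t1 ->
5. deliver 2→0:  nop
6. timeout(0):  <0:cand t2 ->
7. deliver 0→2:  <2:foll t2 ->
8. deliver 2→0:  <0:lead t2 ->
9. deliver 1→0:  nop
10. deliver 2→0:  nop
11. deliver 1→2:  nop
12. deliver 0→2:  nop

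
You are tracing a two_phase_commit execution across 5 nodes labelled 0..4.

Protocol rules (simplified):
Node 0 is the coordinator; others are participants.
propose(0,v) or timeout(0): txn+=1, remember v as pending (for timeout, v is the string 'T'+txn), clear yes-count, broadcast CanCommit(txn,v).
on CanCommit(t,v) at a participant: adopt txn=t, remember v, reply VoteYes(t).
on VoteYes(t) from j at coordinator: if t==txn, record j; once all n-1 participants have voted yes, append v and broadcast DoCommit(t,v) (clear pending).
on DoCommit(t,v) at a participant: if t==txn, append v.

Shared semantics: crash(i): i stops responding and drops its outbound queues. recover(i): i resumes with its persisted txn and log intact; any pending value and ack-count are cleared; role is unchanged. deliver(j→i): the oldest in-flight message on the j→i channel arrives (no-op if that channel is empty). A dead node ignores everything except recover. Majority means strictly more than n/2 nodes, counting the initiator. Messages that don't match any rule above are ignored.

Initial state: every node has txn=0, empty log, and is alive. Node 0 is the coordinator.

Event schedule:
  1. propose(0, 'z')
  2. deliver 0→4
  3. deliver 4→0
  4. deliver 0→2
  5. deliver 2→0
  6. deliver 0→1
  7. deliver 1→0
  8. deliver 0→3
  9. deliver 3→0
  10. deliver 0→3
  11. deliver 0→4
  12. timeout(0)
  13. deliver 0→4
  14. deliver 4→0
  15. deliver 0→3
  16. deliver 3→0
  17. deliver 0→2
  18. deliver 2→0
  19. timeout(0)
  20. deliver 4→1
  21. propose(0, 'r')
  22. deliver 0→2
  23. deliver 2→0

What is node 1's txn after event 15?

1

[1] propose(0,'z') → N0(coor t1 [-])
[2] deliver 0→4 → N4(part t1 [-])
[3] deliver 4→0 → ∅
[4] deliver 0→2 → N2(part t1 [-])
[5] deliver 2→0 → ∅
[6] deliver 0→1 → N1(part t1 [-])
[7] deliver 1→0 → ∅
[8] deliver 0→3 → N3(part t1 [-])
[9] deliver 3→0 → N0(coor t1 [z])
[10] deliver 0→3 → N3(part t1 [z])
[11] deliver 0→4 → N4(part t1 [z])
[12] timeout(0) → N0(coor t2 [z])
[13] deliver 0→4 → N4(part t2 [z])
[14] deliver 4→0 → ∅
[15] deliver 0→3 → N3(part t2 [z])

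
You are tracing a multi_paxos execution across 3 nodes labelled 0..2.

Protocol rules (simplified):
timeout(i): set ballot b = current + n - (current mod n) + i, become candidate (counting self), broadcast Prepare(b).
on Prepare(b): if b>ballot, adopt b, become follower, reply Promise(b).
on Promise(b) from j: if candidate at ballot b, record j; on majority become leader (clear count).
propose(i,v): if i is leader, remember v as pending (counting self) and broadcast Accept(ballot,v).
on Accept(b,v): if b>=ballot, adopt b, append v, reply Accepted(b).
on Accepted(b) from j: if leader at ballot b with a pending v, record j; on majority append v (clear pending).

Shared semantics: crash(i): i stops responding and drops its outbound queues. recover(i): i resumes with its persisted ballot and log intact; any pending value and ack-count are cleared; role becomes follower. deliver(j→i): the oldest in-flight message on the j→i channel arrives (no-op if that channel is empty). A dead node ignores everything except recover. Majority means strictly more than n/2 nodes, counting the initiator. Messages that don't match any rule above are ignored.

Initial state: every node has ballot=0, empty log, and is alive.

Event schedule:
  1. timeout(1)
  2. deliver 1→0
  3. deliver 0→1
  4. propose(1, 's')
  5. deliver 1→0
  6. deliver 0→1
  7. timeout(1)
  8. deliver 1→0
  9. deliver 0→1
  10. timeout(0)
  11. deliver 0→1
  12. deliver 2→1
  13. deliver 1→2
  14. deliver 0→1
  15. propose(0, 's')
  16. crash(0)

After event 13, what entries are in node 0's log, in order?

s

[1] timeout(1) → N1(cand b4 [-])
[2] deliver 1→0 → N0(foll b4 [-])
[3] deliver 0→1 → N1(lead b4 [-])
[4] propose(1,'s') → ∅
[5] deliver 1→0 → N0(foll b4 [s])
[6] deliver 0→1 → N1(lead b4 [s])
[7] timeout(1) → N1(cand b7 [s])
[8] deliver 1→0 → N0(foll b7 [s])
[9] deliver 0→1 → N1(lead b7 [s])
[10] timeout(0) → N0(cand b9 [s])
[11] deliver 0→1 → N1(foll b9 [s])
[12] deliver 2→1 → ∅
[13] deliver 1→2 → N2(foll b4 [-])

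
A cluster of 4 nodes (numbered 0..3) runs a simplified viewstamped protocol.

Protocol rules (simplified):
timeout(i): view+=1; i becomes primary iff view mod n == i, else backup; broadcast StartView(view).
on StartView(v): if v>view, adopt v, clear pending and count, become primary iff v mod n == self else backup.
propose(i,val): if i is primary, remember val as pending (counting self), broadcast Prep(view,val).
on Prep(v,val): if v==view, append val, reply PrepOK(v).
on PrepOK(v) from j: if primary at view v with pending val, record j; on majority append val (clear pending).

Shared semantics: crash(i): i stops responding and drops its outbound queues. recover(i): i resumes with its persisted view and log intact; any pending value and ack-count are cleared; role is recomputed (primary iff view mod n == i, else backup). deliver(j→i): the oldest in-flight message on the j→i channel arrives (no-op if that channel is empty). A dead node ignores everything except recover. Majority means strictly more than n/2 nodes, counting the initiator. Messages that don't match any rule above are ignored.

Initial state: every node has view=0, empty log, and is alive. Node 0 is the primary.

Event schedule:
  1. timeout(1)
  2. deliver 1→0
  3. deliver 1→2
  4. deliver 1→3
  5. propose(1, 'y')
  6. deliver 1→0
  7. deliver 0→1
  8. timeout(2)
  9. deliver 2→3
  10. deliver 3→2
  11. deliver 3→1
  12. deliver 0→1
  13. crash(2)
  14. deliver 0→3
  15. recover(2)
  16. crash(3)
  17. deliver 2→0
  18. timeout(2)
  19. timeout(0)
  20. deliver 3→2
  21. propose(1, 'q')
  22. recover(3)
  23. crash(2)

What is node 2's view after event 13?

1. timeout(1):  <1:prim v1 ->
2. deliver 1→0:  <0:back v1 ->
3. deliver 1→2:  <2:back v1 ->
4. deliver 1→3:  <3:back v1 ->
5. propose(1,'y'):  nop
6. deliver 1→0:  <0:back v1 y>
7. deliver 0→1:  nop
8. timeout(2):  <2:prim v2 ->
9. deliver 2→3:  <3:back v2 ->
10. deliver 3→2:  nop
11. deliver 3→1:  nop
12. deliver 0→1:  nop
13. crash(2):  <2:✗prim v2 ->

2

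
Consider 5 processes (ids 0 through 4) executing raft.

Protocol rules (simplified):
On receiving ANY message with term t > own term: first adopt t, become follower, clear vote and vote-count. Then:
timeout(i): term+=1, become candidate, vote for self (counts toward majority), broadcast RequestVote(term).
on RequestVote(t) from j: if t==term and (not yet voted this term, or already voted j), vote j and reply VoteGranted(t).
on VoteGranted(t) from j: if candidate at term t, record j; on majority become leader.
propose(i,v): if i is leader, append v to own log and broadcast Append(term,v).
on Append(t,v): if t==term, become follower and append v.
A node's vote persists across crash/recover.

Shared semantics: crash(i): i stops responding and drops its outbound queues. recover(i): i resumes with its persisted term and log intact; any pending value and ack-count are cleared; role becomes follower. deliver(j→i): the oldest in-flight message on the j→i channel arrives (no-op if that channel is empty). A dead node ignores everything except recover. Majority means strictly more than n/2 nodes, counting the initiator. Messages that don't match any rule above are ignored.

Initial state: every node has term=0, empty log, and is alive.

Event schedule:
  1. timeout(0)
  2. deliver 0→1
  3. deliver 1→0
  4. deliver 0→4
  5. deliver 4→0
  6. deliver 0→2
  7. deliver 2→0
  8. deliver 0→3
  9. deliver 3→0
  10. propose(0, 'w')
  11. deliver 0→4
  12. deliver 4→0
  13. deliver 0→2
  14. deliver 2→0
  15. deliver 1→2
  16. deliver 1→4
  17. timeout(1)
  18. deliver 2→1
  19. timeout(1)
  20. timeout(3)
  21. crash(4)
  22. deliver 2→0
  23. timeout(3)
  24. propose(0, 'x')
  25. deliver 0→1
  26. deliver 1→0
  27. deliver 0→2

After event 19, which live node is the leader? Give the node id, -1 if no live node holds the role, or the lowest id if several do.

0

[1] timeout(0) → N0(cand t1 [-])
[2] deliver 0→1 → N1(foll t1 [-])
[3] deliver 1→0 → ∅
[4] deliver 0→4 → N4(foll t1 [-])
[5] deliver 4→0 → N0(lead t1 [-])
[6] deliver 0→2 → N2(foll t1 [-])
[7] deliver 2→0 → ∅
[8] deliver 0→3 → N3(foll t1 [-])
[9] deliver 3→0 → ∅
[10] propose(0,'w') → N0(lead t1 [w])
[11] deliver 0→4 → N4(foll t1 [w])
[12] deliver 4→0 → ∅
[13] deliver 0→2 → N2(foll t1 [w])
[14] deliver 2→0 → ∅
[15] deliver 1→2 → ∅
[16] deliver 1→4 → ∅
[17] timeout(1) → N1(cand t2 [-])
[18] deliver 2→1 → ∅
[19] timeout(1) → N1(cand t3 [-])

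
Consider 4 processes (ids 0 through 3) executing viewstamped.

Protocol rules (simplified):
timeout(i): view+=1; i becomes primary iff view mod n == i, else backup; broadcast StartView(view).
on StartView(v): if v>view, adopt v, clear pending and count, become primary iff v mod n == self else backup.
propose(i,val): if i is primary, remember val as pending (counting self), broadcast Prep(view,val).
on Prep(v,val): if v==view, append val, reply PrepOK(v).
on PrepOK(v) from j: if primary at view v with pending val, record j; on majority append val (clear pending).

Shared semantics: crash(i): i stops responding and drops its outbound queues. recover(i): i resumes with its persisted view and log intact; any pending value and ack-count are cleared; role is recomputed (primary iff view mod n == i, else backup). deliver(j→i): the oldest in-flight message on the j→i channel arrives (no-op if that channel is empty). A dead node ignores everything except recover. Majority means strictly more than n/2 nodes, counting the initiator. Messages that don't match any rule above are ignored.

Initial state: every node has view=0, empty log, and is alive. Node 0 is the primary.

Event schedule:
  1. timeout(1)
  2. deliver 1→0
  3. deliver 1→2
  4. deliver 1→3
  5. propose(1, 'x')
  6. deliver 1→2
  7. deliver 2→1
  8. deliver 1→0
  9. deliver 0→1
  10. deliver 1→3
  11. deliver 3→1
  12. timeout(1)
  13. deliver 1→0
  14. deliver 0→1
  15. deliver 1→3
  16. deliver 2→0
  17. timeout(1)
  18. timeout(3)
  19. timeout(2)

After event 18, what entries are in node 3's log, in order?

e1 timeout(1): 1[prim,v=1,-]
e2 deliver 1→0: 0[back,v=1,-]
e3 deliver 1→2: 2[back,v=1,-]
e4 deliver 1→3: 3[back,v=1,-]
e5 propose(1,'x'): ·
e6 deliver 1→2: 2[back,v=1,x]
e7 deliver 2→1: ·
e8 deliver 1→0: 0[back,v=1,x]
e9 deliver 0→1: 1[prim,v=1,x]
e10 deliver 1→3: 3[back,v=1,x]
e11 deliver 3→1: ·
e12 timeout(1): 1[back,v=2,x]
e13 deliver 1→0: 0[back,v=2,x]
e14 deliver 0→1: ·
e15 deliver 1→3: 3[back,v=2,x]
e16 deliver 2→0: ·
e17 timeout(1): 1[back,v=3,x]
e18 timeout(3): 3[prim,v=3,x]

x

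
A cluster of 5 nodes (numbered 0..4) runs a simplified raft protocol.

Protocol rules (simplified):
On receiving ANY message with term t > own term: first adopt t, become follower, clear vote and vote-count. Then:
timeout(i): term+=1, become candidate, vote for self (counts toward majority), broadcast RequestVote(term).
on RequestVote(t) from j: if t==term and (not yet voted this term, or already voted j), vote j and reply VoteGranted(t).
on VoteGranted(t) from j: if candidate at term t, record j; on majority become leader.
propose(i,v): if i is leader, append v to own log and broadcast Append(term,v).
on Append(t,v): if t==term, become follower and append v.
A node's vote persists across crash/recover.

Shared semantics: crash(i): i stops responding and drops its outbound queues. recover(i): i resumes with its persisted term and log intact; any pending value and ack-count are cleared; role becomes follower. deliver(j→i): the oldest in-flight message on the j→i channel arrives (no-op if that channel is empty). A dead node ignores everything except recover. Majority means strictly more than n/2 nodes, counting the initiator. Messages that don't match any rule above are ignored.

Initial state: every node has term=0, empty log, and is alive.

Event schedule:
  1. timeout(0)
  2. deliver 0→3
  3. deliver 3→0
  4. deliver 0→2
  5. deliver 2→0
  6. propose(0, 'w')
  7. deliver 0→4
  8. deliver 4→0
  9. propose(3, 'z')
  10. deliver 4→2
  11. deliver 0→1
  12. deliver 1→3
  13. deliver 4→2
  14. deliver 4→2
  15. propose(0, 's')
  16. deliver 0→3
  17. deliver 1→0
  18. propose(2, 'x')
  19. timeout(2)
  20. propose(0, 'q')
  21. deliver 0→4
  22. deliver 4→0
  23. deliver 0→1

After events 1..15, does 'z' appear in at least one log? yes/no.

no

1. timeout(0):  <0:cand t1 ->
2. deliver 0→3:  <3:foll t1 ->
3. deliver 3→0:  nop
4. deliver 0→2:  <2:foll t1 ->
5. deliver 2→0:  <0:lead t1 ->
6. propose(0,'w'):  <0:lead t1 w>
7. deliver 0→4:  <4:foll t1 ->
8. deliver 4→0:  nop
9. propose(3,'z'):  nop
10. deliver 4→2:  nop
11. deliver 0→1:  <1:foll t1 ->
12. deliver 1→3:  nop
13. deliver 4→2:  nop
14. deliver 4→2:  nop
15. propose(0,'s'):  <0:lead t1 w,s>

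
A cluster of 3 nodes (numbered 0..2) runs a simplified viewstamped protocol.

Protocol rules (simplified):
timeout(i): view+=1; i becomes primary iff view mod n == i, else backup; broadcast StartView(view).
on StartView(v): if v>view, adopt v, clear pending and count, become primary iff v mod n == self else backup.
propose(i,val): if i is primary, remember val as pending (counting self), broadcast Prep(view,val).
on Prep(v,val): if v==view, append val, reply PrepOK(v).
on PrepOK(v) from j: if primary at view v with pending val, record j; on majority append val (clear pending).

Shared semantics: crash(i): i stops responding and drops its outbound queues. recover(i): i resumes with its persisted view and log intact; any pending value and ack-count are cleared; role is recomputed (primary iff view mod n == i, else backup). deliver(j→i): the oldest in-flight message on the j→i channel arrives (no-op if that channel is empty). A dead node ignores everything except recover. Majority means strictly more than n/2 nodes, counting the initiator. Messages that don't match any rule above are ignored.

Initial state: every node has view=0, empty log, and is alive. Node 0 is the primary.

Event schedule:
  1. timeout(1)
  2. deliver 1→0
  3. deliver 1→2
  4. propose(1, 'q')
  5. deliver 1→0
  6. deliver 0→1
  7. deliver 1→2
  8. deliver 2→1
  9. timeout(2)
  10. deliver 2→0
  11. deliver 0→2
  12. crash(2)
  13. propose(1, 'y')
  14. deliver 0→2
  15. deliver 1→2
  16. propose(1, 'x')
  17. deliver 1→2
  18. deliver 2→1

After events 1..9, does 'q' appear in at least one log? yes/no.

yes

step 1 timeout(1): 1={prim,v=1,log=-}
step 2 deliver 1→0: 0={back,v=1,log=-}
step 3 deliver 1→2: 2={back,v=1,log=-}
step 4 propose(1,'q'): —
step 5 deliver 1→0: 0={back,v=1,log=q}
step 6 deliver 0→1: 1={prim,v=1,log=q}
step 7 deliver 1→2: 2={back,v=1,log=q}
step 8 deliver 2→1: —
step 9 timeout(2): 2={prim,v=2,log=q}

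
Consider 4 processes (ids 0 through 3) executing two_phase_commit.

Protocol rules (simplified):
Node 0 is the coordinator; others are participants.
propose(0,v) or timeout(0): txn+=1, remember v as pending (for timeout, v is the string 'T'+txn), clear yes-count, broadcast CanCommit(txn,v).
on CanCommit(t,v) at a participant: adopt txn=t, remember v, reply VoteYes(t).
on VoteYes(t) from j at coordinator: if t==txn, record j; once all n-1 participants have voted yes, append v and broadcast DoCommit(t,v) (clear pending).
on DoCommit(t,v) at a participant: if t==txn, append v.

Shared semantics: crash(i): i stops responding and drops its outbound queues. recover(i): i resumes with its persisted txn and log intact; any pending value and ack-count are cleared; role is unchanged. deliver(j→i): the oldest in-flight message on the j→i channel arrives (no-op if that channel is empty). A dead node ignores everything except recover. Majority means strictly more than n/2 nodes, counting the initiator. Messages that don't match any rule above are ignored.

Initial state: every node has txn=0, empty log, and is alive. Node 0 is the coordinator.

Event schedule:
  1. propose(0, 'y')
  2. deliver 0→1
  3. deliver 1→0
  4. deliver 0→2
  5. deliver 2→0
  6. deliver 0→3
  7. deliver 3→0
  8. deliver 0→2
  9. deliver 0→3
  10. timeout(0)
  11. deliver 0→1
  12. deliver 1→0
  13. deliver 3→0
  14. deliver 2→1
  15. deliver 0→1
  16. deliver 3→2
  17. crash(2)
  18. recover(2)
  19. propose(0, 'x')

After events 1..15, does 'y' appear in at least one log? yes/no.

e1 propose(0,'y'): 0[coor,t=1,-]
e2 deliver 0→1: 1[part,t=1,-]
e3 deliver 1→0: ·
e4 deliver 0→2: 2[part,t=1,-]
e5 deliver 2→0: ·
e6 deliver 0→3: 3[part,t=1,-]
e7 deliver 3→0: 0[coor,t=1,y]
e8 deliver 0→2: 2[part,t=1,y]
e9 deliver 0→3: 3[part,t=1,y]
e10 timeout(0): 0[coor,t=2,y]
e11 deliver 0→1: 1[part,t=1,y]
e12 deliver 1→0: ·
e13 deliver 3→0: ·
e14 deliver 2→1: ·
e15 deliver 0→1: 1[part,t=2,y]

yes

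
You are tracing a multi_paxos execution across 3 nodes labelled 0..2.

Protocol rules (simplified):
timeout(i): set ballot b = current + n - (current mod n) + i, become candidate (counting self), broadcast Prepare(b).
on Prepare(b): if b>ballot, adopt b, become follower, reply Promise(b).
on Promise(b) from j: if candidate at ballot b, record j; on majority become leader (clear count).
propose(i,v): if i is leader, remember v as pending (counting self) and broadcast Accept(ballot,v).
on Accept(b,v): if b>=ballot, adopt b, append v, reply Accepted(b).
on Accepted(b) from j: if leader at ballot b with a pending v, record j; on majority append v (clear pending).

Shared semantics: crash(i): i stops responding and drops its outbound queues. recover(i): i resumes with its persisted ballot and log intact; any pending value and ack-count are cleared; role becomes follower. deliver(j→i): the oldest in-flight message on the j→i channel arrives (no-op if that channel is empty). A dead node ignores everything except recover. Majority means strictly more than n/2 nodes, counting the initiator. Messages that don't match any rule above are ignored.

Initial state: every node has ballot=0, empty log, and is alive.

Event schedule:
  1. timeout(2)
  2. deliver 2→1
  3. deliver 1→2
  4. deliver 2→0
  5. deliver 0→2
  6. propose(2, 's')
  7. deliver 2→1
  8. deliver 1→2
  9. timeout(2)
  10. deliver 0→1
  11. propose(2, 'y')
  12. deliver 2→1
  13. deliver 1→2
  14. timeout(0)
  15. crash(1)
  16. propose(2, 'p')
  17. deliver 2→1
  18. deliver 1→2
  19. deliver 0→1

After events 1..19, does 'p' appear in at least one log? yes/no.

1. timeout(2):  <2:cand b5 ->
2. deliver 2→1:  <1:foll b5 ->
3. deliver 1→2:  <2:lead b5 ->
4. deliver 2→0:  <0:foll b5 ->
5. deliver 0→2:  nop
6. propose(2,'s'):  nop
7. deliver 2→1:  <1:foll b5 s>
8. deliver 1→2:  <2:lead b5 s>
9. timeout(2):  <2:cand b8 s>
10. deliver 0→1:  nop
11. propose(2,'y'):  nop
12. deliver 2→1:  <1:foll b8 s>
13. deliver 1→2:  <2:lead b8 s>
14. timeout(0):  <0:cand b6 ->
15. crash(1):  <1:✗foll b8 s>
16. propose(2,'p'):  nop
17. deliver 2→1:  nop
18. deliver 1→2:  nop
19. deliver 0→1:  nop

no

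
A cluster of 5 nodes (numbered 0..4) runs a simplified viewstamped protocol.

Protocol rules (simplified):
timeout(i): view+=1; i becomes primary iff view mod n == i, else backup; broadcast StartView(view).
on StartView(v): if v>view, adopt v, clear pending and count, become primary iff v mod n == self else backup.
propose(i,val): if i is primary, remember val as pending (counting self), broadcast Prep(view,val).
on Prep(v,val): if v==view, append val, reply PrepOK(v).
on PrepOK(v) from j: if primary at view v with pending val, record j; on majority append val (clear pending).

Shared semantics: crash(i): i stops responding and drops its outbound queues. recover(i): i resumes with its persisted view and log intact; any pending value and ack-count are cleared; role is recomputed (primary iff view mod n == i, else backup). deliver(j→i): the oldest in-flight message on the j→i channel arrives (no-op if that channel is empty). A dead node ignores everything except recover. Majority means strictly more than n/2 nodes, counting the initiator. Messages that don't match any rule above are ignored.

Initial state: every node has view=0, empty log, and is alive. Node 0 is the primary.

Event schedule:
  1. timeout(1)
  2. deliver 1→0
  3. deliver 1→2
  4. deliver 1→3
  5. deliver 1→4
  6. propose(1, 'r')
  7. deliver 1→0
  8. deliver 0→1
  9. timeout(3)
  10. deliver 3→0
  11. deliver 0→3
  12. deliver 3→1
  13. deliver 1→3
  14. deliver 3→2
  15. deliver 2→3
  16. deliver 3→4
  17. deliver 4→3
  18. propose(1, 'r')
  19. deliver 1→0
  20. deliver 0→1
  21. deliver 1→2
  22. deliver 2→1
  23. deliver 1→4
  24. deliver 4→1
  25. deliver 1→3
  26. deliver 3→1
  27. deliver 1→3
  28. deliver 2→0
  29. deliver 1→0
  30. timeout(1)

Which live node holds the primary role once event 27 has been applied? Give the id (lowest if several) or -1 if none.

2

after 1 — timeout(1): n1:prim/v1/[-]
after 2 — deliver 1→0: n0:back/v1/[-]
after 3 — deliver 1→2: n2:back/v1/[-]
after 4 — deliver 1→3: n3:back/v1/[-]
after 5 — deliver 1→4: n4:back/v1/[-]
after 6 — propose(1,'r'): ·
after 7 — deliver 1→0: n0:back/v1/[r]
after 8 — deliver 0→1: ·
after 9 — timeout(3): n3:back/v2/[-]
after 10 — deliver 3→0: n0:back/v2/[r]
after 11 — deliver 0→3: ·
after 12 — deliver 3→1: n1:back/v2/[-]
after 13 — deliver 1→3: ·
after 14 — deliver 3→2: n2:prim/v2/[-]
after 15 — deliver 2→3: ·
after 16 — deliver 3→4: n4:back/v2/[-]
after 17 — deliver 4→3: ·
after 18 — propose(1,'r'): ·
after 19 — deliver 1→0: ·
after 20 — deliver 0→1: ·
after 21 — deliver 1→2: ·
after 22 — deliver 2→1: ·
after 23 — deliver 1→4: ·
after 24 — deliver 4→1: ·
after 25 — deliver 1→3: ·
after 26 — deliver 3→1: ·
after 27 — deliver 1→3: ·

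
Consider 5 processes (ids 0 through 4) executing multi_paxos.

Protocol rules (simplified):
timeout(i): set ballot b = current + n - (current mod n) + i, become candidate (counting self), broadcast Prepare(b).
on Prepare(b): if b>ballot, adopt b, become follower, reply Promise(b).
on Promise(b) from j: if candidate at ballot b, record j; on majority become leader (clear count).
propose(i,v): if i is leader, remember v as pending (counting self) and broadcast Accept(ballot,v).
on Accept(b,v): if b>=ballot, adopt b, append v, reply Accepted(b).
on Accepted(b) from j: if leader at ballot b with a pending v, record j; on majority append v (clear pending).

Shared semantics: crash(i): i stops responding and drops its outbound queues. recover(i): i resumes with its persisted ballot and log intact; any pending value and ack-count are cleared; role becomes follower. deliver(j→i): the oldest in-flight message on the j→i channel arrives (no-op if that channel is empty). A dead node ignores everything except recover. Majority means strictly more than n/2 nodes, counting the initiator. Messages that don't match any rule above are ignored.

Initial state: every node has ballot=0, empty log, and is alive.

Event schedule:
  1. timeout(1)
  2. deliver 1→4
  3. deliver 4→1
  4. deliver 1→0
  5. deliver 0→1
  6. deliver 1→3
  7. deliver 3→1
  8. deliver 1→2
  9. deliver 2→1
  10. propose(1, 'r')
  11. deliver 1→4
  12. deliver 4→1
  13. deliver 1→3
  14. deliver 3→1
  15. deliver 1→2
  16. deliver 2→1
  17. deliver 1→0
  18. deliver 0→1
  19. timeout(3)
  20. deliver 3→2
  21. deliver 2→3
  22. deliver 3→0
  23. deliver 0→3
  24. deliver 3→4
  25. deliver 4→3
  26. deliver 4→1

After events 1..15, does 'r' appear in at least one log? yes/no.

after 1 — timeout(1): n1:cand/b6/[-]
after 2 — deliver 1→4: n4:foll/b6/[-]
after 3 — deliver 4→1: ·
after 4 — deliver 1→0: n0:foll/b6/[-]
after 5 — deliver 0→1: n1:lead/b6/[-]
after 6 — deliver 1→3: n3:foll/b6/[-]
after 7 — deliver 3→1: ·
after 8 — deliver 1→2: n2:foll/b6/[-]
after 9 — deliver 2→1: ·
after 10 — propose(1,'r'): ·
after 11 — deliver 1→4: n4:foll/b6/[r]
after 12 — deliver 4→1: ·
after 13 — deliver 1→3: n3:foll/b6/[r]
after 14 — deliver 3→1: n1:lead/b6/[r]
after 15 — deliver 1→2: n2:foll/b6/[r]

yes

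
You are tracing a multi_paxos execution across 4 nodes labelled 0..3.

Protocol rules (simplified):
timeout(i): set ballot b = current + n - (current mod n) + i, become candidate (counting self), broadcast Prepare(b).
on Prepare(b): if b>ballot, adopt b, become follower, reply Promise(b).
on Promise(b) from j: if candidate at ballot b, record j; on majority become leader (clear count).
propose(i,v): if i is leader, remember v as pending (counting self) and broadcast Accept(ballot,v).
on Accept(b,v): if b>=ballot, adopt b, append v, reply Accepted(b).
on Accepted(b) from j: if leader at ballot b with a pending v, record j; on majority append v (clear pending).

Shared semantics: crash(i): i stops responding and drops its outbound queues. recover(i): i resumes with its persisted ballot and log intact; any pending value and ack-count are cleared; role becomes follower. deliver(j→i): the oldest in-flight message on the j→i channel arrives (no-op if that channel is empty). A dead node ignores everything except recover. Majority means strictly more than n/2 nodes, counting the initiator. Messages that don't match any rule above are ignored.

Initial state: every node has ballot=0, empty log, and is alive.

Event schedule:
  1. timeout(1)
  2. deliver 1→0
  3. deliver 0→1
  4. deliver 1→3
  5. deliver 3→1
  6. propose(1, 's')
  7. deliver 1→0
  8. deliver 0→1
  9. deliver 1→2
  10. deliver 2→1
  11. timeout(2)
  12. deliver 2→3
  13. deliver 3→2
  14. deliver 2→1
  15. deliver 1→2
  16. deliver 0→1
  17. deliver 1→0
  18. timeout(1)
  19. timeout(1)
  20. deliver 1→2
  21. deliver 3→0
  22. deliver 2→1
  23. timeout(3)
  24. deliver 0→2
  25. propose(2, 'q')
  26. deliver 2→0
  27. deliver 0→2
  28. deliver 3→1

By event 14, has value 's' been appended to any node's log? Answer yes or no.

[1] timeout(1) → N1(cand b5 [-])
[2] deliver 1→0 → N0(foll b5 [-])
[3] deliver 0→1 → ∅
[4] deliver 1→3 → N3(foll b5 [-])
[5] deliver 3→1 → N1(lead b5 [-])
[6] propose(1,'s') → ∅
[7] deliver 1→0 → N0(foll b5 [s])
[8] deliver 0→1 → ∅
[9] deliver 1→2 → N2(foll b5 [-])
[10] deliver 2→1 → ∅
[11] timeout(2) → N2(cand b10 [-])
[12] deliver 2→3 → N3(foll b10 [-])
[13] deliver 3→2 → ∅
[14] deliver 2→1 → N1(foll b10 [-])

yes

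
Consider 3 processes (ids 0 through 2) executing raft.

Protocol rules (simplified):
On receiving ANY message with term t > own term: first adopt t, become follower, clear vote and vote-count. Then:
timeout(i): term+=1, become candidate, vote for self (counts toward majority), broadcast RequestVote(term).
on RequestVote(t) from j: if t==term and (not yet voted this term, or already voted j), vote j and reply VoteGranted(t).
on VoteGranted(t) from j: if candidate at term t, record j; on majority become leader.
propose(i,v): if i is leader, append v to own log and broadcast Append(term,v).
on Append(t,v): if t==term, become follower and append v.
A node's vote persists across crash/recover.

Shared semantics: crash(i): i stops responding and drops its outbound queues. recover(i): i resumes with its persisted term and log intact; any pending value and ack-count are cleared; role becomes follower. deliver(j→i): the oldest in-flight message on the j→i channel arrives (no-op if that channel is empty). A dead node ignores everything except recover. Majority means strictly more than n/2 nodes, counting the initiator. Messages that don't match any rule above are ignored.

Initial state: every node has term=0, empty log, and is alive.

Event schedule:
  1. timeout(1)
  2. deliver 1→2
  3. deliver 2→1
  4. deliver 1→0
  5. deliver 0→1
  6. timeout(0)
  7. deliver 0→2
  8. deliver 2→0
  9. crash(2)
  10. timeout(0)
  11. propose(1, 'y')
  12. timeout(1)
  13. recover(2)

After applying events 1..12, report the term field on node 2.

2

[1] timeout(1) → N1(cand t1 [-])
[2] deliver 1→2 → N2(foll t1 [-])
[3] deliver 2→1 → N1(lead t1 [-])
[4] deliver 1→0 → N0(foll t1 [-])
[5] deliver 0→1 → ∅
[6] timeout(0) → N0(cand t2 [-])
[7] deliver 0→2 → N2(foll t2 [-])
[8] deliver 2→0 → N0(lead t2 [-])
[9] crash(2) → N2(✗foll t2 [-])
[10] timeout(0) → N0(cand t3 [-])
[11] propose(1,'y') → N1(lead t1 [y])
[12] timeout(1) → N1(cand t2 [y])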